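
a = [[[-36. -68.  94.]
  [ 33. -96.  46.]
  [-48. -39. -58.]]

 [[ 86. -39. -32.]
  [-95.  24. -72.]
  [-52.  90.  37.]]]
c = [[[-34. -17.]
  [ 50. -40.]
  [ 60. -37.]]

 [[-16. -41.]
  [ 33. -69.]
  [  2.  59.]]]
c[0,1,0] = 50.0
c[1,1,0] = 33.0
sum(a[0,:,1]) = -203.0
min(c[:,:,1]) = -69.0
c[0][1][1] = -40.0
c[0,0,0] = -34.0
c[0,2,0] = 60.0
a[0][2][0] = -48.0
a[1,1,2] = -72.0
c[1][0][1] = -41.0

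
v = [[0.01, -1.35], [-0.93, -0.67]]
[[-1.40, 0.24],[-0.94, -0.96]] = v @ [[0.26, 1.16], [1.04, -0.17]]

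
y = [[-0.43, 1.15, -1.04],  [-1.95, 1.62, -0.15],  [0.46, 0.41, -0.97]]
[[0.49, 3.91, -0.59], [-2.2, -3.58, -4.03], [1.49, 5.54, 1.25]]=y @[[2.42,  4.03,  -0.66], [1.58,  2.38,  -3.57], [0.28,  -2.79,  -3.11]]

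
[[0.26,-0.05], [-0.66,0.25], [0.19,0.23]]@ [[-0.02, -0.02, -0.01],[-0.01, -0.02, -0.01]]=[[-0.0,-0.0,-0.00],  [0.01,0.01,0.0],  [-0.01,-0.01,-0.00]]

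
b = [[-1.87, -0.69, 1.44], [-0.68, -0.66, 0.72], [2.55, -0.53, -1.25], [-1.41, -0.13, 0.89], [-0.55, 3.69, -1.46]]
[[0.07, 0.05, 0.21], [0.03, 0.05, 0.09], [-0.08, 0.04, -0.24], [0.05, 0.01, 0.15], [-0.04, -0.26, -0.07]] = b @ [[-0.04, -0.01, -0.06], [-0.02, -0.08, -0.0], [-0.01, -0.02, 0.07]]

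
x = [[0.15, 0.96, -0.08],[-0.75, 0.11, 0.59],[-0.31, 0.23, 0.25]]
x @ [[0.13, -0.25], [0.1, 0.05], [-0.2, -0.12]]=[[0.13, 0.02], [-0.2, 0.12], [-0.07, 0.06]]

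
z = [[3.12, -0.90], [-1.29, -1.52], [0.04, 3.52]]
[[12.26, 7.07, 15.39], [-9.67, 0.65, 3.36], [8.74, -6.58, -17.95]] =z @ [[4.63, 1.72, 3.45], [2.43, -1.89, -5.14]]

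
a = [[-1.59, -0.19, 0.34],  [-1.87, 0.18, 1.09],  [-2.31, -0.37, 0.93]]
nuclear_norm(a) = 4.39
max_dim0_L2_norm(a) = 3.37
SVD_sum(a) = [[-1.48, -0.1, 0.62], [-1.96, -0.13, 0.83], [-2.31, -0.16, 0.97]] + [[-0.07, -0.19, -0.2], [0.1, 0.28, 0.29], [-0.04, -0.12, -0.12]] + [[-0.04, 0.10, -0.09], [-0.01, 0.03, -0.03], [0.04, -0.09, 0.08]]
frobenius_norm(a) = 3.71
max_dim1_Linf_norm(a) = 2.31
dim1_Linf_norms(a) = [1.59, 1.87, 2.31]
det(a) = -0.38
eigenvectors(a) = [[0.64+0.00j, (0.05-0.08j), (0.05+0.08j)],[0.29+0.00j, -0.89+0.00j, -0.89-0.00j],[0.71+0.00j, -0.09-0.44j, -0.09+0.44j]]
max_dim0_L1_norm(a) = 5.77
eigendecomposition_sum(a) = [[(-1.58-0j), -0.13+0.00j, 0.30+0.00j], [-0.70-0.00j, (-0.06+0j), (0.14+0j)], [-1.75-0.00j, -0.14+0.00j, (0.34+0j)]] + [[(-0.01-0.08j), (-0.03-0j), (0.02+0.08j)], [-0.58+0.44j, 0.12+0.26j, 0.48-0.50j], [-0.28-0.24j, (-0.11+0.09j), 0.30+0.18j]] + [[(-0.01+0.08j),-0.03+0.00j,(0.02-0.08j)], [(-0.58-0.44j),(0.12-0.26j),(0.48+0.5j)], [-0.28+0.24j,(-0.11-0.09j),0.30-0.18j]]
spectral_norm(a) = 3.66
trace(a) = -0.48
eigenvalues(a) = [(-1.3+0j), (0.41+0.36j), (0.41-0.36j)]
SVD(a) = [[-0.44, 0.53, -0.73], [-0.58, -0.78, -0.22], [-0.68, 0.32, 0.65]] @ diag([3.6621559561710653, 0.5342557061930763, 0.19566449110896647]) @ [[0.92, 0.06, -0.39], [-0.25, -0.68, -0.69], [0.31, -0.73, 0.61]]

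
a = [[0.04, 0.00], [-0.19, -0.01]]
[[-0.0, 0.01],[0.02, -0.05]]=a@[[-0.11,0.23], [0.07,0.18]]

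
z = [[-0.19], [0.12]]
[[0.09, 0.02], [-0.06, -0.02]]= z@[[-0.46, -0.13]]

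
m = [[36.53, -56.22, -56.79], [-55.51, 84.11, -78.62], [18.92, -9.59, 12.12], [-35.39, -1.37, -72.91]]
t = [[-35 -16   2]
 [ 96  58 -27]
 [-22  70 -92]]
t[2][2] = -92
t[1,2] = -27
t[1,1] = 58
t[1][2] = -27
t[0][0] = -35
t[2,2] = -92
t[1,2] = -27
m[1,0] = -55.51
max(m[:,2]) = 12.12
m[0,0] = 36.53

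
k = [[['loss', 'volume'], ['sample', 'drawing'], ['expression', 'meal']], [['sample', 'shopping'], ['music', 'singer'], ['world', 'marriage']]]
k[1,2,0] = 'world'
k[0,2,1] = 'meal'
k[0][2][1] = 'meal'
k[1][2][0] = 'world'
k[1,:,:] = [['sample', 'shopping'], ['music', 'singer'], ['world', 'marriage']]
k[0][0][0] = 'loss'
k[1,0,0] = 'sample'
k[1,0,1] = 'shopping'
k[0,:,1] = ['volume', 'drawing', 'meal']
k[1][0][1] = 'shopping'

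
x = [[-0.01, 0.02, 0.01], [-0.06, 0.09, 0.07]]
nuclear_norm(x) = 0.14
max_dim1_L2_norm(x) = 0.13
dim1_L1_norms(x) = [0.04, 0.22]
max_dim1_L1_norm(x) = 0.22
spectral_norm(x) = 0.13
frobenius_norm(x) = 0.13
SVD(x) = [[-0.18, -0.98], [-0.98, 0.18]] @ diag([0.13107107625834413, 0.004513642484661442]) @ [[0.46, -0.70, -0.54],[-0.27, -0.69, 0.67]]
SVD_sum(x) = [[-0.01,0.02,0.01],[-0.06,0.09,0.07]] + [[0.0, 0.00, -0.0], [-0.00, -0.0, 0.0]]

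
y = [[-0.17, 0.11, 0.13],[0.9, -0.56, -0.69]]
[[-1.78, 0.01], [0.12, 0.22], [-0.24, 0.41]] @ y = [[0.31, -0.2, -0.24], [0.18, -0.11, -0.14], [0.41, -0.26, -0.31]]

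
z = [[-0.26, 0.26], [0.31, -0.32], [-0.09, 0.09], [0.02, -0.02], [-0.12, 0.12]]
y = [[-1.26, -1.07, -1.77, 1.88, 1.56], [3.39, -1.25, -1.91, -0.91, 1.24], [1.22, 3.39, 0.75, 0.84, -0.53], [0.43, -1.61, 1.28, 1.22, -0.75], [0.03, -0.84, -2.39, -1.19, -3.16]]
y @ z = [[0.01, 0.01],[-1.26, 1.28],[0.75, -0.78],[-0.61, 0.63],[0.30, -0.29]]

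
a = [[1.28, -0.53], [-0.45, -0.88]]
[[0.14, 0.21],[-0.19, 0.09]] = a@[[0.16, 0.1], [0.13, -0.15]]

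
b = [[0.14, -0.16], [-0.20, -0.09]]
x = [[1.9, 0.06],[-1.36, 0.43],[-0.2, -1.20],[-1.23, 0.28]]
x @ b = [[0.25, -0.31], [-0.28, 0.18], [0.21, 0.14], [-0.23, 0.17]]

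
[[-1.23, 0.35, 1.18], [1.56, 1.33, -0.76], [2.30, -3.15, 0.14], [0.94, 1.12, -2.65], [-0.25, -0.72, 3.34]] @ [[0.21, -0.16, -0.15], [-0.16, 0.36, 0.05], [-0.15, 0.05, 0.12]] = [[-0.49, 0.38, 0.34], [0.23, 0.19, -0.26], [0.97, -1.5, -0.49], [0.42, 0.12, -0.40], [-0.44, -0.05, 0.4]]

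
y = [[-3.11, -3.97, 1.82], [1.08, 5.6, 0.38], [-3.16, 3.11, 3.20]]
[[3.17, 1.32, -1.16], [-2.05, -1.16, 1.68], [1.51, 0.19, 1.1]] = y@ [[-0.49, -0.31, -0.34], [-0.29, -0.14, 0.39], [0.27, -0.11, -0.37]]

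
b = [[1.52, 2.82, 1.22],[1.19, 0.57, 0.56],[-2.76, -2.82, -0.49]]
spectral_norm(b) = 5.32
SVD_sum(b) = [[2.06, 2.51, 0.79],[0.80, 0.97, 0.31],[-2.43, -2.95, -0.93]] + [[-0.56, 0.35, 0.36], [0.27, -0.16, -0.17], [-0.39, 0.24, 0.25]] + [[0.02,-0.04,0.07], [0.12,-0.24,0.42], [0.06,-0.11,0.19]]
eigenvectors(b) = [[-0.71+0.00j, (0.34+0.3j), (0.34-0.3j)], [(0.68+0j), 0.19+0.14j, 0.19-0.14j], [(-0.18+0j), -0.86+0.00j, -0.86-0.00j]]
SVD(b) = [[-0.63, 0.77, 0.14], [-0.24, -0.36, 0.90], [0.74, 0.53, 0.41]] @ diag([5.323474699117944, 0.9832382199574115, 0.5565606262269128]) @ [[-0.62,-0.75,-0.24], [-0.75,0.46,0.48], [0.25,-0.47,0.85]]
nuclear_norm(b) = 6.86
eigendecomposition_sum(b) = [[(-0.28+0j), (0.6-0j), (0.02-0j)], [0.26-0.00j, -0.56+0.00j, (-0.02+0j)], [(-0.07+0j), (0.15-0j), -0j]] + [[(0.9+0.05j), 1.11-0.09j, 0.60-0.49j], [(0.46-0.01j), 0.57-0.09j, 0.29-0.28j], [-1.34+1.06j, (-1.49+1.51j), (-0.25+1.45j)]] + [[(0.9-0.05j),1.11+0.09j,(0.6+0.49j)], [(0.46+0.01j),(0.57+0.09j),(0.29+0.28j)], [-1.34-1.06j,(-1.49-1.51j),-0.25-1.45j]]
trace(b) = 1.60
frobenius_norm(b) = 5.44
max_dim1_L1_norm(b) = 6.07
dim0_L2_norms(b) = [3.37, 4.03, 1.43]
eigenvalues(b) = [(-0.84+0j), (1.22+1.41j), (1.22-1.41j)]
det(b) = -2.91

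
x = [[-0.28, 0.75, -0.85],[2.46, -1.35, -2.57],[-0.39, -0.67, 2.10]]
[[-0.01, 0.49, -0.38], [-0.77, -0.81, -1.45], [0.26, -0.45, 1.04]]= x@[[-0.38,-0.22,0.04], [-0.14,0.43,0.12], [0.01,-0.12,0.54]]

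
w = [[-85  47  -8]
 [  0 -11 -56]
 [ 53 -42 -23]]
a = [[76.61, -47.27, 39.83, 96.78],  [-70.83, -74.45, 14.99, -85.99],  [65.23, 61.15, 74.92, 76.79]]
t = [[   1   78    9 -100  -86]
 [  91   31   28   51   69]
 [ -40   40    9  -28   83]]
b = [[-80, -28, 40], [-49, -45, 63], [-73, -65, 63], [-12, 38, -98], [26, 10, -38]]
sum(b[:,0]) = -188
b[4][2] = -38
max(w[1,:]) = 0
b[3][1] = 38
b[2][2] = 63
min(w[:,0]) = -85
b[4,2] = -38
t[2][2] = 9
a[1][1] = -74.45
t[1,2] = 28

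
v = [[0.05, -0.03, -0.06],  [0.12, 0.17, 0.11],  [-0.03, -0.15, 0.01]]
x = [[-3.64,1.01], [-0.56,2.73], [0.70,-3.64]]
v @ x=[[-0.21,0.19], [-0.46,0.18], [0.20,-0.48]]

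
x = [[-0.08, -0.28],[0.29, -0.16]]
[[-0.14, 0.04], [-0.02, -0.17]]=x @[[0.16, -0.56],[0.44, 0.02]]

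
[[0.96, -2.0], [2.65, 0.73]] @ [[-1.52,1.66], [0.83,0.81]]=[[-3.12, -0.03], [-3.42, 4.99]]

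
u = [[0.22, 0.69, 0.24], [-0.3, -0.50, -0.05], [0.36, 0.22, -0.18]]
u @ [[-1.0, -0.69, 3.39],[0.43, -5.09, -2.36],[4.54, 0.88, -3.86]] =[[1.17, -3.45, -1.81], [-0.14, 2.71, 0.36], [-1.08, -1.53, 1.40]]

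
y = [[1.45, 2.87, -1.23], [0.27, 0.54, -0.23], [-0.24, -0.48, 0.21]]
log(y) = [[-1.26, 8.01, -3.32], [0.79, -4.04, -0.68], [-0.57, -1.85, -4.70]]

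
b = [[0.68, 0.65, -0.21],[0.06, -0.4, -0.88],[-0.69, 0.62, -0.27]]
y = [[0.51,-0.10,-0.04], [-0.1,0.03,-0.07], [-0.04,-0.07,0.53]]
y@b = [[0.37, 0.35, -0.01], [-0.02, -0.12, 0.01], [-0.4, 0.33, -0.07]]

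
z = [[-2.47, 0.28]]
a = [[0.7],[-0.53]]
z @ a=[[-1.88]]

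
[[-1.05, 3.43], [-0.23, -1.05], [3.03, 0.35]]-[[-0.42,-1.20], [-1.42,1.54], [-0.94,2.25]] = [[-0.63, 4.63],[1.19, -2.59],[3.97, -1.90]]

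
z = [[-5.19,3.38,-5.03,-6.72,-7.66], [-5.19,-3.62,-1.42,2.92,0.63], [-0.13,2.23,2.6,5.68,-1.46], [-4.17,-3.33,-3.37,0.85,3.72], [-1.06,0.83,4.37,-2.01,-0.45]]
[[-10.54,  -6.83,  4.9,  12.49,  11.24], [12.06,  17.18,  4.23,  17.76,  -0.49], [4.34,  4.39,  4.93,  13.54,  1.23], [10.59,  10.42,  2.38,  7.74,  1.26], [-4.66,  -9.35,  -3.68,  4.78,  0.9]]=z @ [[-0.77,-0.28,-0.55,-3.42,-1.01], [-0.85,-2.62,0.55,0.78,1.66], [-0.39,-0.94,-0.71,0.72,-0.4], [1.4,1.93,0.88,1.48,-0.18], [0.55,-1.15,-0.33,-0.74,0.37]]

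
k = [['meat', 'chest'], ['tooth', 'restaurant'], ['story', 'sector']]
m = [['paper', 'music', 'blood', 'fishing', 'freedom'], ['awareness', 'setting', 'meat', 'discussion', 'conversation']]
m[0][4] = 'freedom'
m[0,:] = ['paper', 'music', 'blood', 'fishing', 'freedom']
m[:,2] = ['blood', 'meat']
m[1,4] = 'conversation'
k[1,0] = 'tooth'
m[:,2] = ['blood', 'meat']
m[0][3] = 'fishing'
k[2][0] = 'story'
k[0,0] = 'meat'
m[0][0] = 'paper'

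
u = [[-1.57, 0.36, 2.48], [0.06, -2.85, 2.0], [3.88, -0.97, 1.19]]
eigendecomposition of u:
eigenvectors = [[(0.47+0j), (-0.25+0.43j), (-0.25-0.43j)], [0.29+0.00j, (-0.78+0j), -0.78-0.00j], [(0.83+0j), 0.12-0.36j, (0.12+0.36j)]]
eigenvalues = [(3.04+0j), (-3.14+0.88j), (-3.14-0.88j)]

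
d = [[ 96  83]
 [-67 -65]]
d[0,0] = 96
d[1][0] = -67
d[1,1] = -65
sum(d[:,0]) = 29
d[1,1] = -65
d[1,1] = -65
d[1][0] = -67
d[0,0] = 96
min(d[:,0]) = -67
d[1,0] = -67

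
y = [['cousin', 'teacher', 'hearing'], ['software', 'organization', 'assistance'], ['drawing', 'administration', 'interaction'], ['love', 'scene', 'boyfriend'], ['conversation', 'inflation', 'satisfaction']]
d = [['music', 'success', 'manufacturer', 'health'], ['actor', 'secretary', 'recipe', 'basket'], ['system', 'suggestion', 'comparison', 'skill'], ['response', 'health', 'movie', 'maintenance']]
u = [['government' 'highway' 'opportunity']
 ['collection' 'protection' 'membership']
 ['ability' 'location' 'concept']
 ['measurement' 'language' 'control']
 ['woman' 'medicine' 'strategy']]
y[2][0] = 'drawing'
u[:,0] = ['government', 'collection', 'ability', 'measurement', 'woman']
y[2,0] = 'drawing'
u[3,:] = ['measurement', 'language', 'control']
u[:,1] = ['highway', 'protection', 'location', 'language', 'medicine']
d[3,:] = ['response', 'health', 'movie', 'maintenance']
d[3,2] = 'movie'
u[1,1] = 'protection'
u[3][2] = 'control'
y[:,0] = ['cousin', 'software', 'drawing', 'love', 'conversation']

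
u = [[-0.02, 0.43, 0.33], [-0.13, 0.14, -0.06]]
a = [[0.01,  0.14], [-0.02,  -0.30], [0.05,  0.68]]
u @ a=[[0.01, 0.09], [-0.01, -0.10]]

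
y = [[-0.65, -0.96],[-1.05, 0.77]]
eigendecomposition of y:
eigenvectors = [[-0.88, 0.44], [-0.48, -0.9]]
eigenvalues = [-1.17, 1.29]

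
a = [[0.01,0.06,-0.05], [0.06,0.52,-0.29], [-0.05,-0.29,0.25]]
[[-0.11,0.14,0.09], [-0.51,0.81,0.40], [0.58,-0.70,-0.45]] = a @ [[2.56, 1.54, 1.06],[0.84, -0.03, -0.69],[3.81, -2.53, -2.4]]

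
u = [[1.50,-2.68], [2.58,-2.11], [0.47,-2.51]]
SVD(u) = [[-0.61, 0.17], [-0.64, -0.69], [-0.47, 0.71]] @ diag([5.004944219411027, 1.4186026084087613]) @ [[-0.56, 0.83], [-0.83, -0.56]]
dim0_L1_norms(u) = [4.55, 7.3]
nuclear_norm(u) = 6.42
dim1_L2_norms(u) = [3.07, 3.33, 2.55]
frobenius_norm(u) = 5.20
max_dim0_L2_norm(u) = 4.23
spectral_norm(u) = 5.00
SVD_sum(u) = [[1.7, -2.55], [1.77, -2.65], [1.3, -1.95]] + [[-0.2, -0.13], [0.81, 0.54], [-0.83, -0.56]]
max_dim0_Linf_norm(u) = 2.68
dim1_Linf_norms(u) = [2.68, 2.58, 2.51]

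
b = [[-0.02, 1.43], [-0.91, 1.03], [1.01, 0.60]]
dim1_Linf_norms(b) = [1.43, 1.03, 1.01]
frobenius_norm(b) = 2.31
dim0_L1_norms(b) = [1.94, 3.06]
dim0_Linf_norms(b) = [1.01, 1.43]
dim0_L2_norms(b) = [1.36, 1.86]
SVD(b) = [[0.75, -0.21], [0.64, 0.51], [0.2, -0.84]] @ diag([1.8820938820361381, 1.3312109596912653]) @ [[-0.21,  0.98], [-0.98,  -0.21]]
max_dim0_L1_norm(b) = 3.06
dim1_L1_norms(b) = [1.45, 1.94, 1.61]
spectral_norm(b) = 1.88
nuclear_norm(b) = 3.21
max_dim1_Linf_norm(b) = 1.43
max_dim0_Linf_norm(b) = 1.43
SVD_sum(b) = [[-0.29, 1.37], [-0.25, 1.17], [-0.08, 0.37]] + [[0.27, 0.06], [-0.66, -0.14], [1.09, 0.23]]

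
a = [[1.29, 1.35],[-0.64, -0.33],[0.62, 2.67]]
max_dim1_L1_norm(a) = 3.29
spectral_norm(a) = 3.26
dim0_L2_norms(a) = [1.57, 3.01]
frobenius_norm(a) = 3.39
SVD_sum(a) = [[0.71,1.61], [-0.23,-0.51], [1.09,2.46]] + [[0.58,-0.26],[-0.41,0.18],[-0.47,0.21]]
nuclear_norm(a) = 4.20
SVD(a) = [[-0.54, 0.68], [0.17, -0.49], [-0.83, -0.55]] @ diag([3.263366765640138, 0.932114452690993]) @ [[-0.4,-0.92], [0.92,-0.40]]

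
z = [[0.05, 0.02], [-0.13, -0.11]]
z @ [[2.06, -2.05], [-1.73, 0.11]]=[[0.07, -0.1], [-0.08, 0.25]]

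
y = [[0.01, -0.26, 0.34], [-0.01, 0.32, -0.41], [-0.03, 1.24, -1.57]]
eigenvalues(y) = [(-1.24+0j), (-0+0j), (-0-0j)]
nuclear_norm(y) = 2.12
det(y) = -0.00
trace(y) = -1.24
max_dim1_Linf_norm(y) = 1.57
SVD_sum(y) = [[0.01, -0.26, 0.34], [-0.01, 0.32, -0.41], [-0.03, 1.24, -1.57]] + [[0.0, 0.00, 0.0], [-0.00, -0.0, -0.00], [0.0, 0.0, 0.0]] + [[-0.0, 0.00, 0.00], [-0.0, 0.00, 0.0], [0.0, -0.0, -0.0]]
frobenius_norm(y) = 2.11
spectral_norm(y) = 2.11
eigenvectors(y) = [[-0.21+0.00j, (0.82+0j), 0.82-0.00j], [(0.25+0j), (-0.39+0.22j), -0.39-0.22j], [(0.95+0j), -0.32+0.17j, (-0.32-0.17j)]]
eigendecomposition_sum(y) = [[(0.01-0j), (-0.27+0j), 0.34-0.00j], [(-0.01+0j), 0.33-0.00j, (-0.41+0j)], [(-0.03+0j), 1.24-0.00j, (-1.57+0j)]] + [[0j,  0.01+0.00j,  (-0+0j)], [-0.00-0.00j,  -0.00+0.00j,  -0j], [-0.00-0.00j,  -0.00+0.00j,  -0j]] + [[-0j, (0.01-0j), -0.00-0.00j], [(-0+0j), -0.00-0.00j, 0j], [(-0+0j), -0.00-0.00j, 0.00+0.00j]]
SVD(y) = [[-0.20, 0.88, 0.43], [0.25, -0.38, 0.89], [0.95, 0.29, -0.14]] @ diag([2.111216349659138, 0.0080811546882942, 0.00046890388009336473]) @ [[-0.02,0.62,-0.79], [0.49,0.69,0.53], [-0.87,0.38,0.32]]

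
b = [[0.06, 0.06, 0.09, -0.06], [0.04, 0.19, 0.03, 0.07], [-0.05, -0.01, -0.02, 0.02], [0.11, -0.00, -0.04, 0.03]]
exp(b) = [[1.06, 0.07, 0.09, -0.06], [0.05, 1.21, 0.03, 0.08], [-0.05, -0.01, 0.98, 0.02], [0.12, 0.0, -0.04, 1.03]]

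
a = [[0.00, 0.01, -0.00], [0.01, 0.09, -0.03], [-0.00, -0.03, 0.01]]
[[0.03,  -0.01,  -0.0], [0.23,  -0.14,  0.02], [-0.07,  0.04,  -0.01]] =a@[[0.13, -1.02, 0.70], [2.74, -1.14, -0.01], [0.74, 0.96, -0.62]]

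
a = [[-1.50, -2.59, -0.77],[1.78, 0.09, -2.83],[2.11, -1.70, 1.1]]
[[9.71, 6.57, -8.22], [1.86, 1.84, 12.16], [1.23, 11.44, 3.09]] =a @ [[-0.96, 2.04, 3.73], [-2.79, -3.87, 1.58], [-1.35, 0.51, -1.9]]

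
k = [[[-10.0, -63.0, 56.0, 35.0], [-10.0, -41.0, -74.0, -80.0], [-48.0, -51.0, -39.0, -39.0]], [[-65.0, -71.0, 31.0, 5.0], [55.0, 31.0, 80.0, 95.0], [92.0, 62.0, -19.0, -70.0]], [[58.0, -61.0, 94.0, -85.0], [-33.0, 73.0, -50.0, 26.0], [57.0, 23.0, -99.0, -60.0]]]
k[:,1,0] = [-10.0, 55.0, -33.0]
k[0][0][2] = 56.0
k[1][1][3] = 95.0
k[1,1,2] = 80.0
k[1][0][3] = 5.0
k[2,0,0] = 58.0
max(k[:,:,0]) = 92.0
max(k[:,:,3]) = 95.0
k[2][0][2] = 94.0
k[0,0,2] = 56.0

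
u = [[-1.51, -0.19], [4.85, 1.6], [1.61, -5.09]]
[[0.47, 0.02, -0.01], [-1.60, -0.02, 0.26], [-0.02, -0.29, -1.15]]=u @ [[-0.30, -0.02, -0.02], [-0.09, 0.05, 0.22]]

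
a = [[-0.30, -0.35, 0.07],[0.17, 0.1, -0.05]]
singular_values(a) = [0.5, 0.06]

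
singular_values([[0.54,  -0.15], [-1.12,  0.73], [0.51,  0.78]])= [1.44, 0.94]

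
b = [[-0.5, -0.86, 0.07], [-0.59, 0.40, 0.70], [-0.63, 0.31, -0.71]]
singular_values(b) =[1.0, 1.0, 1.0]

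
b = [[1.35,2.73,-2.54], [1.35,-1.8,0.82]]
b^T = [[1.35, 1.35],[2.73, -1.80],[-2.54, 0.82]]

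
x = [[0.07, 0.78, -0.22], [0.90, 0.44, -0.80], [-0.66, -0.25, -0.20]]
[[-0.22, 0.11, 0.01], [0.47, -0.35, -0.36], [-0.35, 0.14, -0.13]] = x@ [[0.67, -0.35, -0.02], [-0.35, 0.22, 0.16], [-0.02, 0.16, 0.52]]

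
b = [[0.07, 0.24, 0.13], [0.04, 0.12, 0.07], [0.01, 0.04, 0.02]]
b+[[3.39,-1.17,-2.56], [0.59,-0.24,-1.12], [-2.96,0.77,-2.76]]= [[3.46, -0.93, -2.43],[0.63, -0.12, -1.05],[-2.95, 0.81, -2.74]]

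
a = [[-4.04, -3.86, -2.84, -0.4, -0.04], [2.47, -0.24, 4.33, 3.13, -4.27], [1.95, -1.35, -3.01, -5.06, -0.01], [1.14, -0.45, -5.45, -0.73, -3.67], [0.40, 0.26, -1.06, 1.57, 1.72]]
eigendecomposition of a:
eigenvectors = [[(0.15+0j), 0.37-0.48j, (0.37+0.48j), 0.05-0.27j, (0.05+0.27j)], [0.59+0.00j, (-0.71+0j), -0.71-0.00j, (0.01+0.44j), 0.01-0.44j], [-0.59+0.00j, 0.05-0.26j, (0.05+0.26j), (-0.45-0.01j), -0.45+0.01j], [-0.53+0.00j, 0.11-0.20j, (0.11+0.2j), (0.52+0j), 0.52-0.00j], [(-0+0j), -0.04+0.02j, -0.04-0.02j, (0.2-0.47j), (0.2+0.47j)]]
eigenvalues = [(-6.67+0j), (-2.51+4.2j), (-2.51-4.2j), (2.69+2.4j), (2.69-2.4j)]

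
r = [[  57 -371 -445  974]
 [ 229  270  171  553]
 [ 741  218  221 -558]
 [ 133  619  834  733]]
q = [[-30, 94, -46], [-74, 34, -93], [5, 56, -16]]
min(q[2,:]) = -16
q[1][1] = 34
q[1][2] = -93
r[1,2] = 171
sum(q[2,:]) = 45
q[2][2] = -16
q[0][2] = -46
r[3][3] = 733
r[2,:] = [741, 218, 221, -558]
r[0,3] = 974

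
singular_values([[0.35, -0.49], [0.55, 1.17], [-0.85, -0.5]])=[1.57, 0.73]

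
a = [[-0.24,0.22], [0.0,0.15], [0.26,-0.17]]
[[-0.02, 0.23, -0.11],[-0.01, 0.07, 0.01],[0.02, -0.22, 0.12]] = a@[[0.06, -0.54, 0.52], [-0.04, 0.46, 0.07]]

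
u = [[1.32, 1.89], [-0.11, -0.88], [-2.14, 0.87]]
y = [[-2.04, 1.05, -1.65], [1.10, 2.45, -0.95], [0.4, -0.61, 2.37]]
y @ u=[[0.72,-6.22], [3.22,-0.90], [-4.48,3.35]]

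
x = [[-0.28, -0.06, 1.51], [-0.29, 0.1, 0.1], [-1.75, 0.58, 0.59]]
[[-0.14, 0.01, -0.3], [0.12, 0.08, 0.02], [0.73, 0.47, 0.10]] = x@[[-0.40, -0.26, -0.11], [0.21, 0.06, 0.06], [-0.16, -0.04, -0.22]]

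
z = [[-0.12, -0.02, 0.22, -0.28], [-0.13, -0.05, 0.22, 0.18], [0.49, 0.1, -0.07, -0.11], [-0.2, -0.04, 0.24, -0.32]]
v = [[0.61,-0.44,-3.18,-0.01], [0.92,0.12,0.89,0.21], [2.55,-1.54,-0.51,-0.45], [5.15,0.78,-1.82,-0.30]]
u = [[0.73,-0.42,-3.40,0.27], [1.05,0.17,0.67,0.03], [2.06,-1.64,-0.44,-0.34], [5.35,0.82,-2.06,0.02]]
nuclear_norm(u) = 11.53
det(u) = -4.90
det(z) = -0.00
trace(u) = 0.48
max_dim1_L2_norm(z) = 0.52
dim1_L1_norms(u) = [4.82, 1.92, 4.48, 8.25]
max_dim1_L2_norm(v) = 5.53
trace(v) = -0.08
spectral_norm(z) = 0.65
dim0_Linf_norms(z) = [0.49, 0.1, 0.24, 0.32]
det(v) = -9.43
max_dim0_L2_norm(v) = 5.85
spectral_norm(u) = 6.47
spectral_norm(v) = 6.32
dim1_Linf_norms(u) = [3.4, 1.05, 2.06, 5.35]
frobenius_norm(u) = 7.40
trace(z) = -0.56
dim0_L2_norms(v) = [5.85, 1.79, 3.8, 0.58]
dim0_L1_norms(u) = [9.19, 3.05, 6.57, 0.66]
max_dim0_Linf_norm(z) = 0.49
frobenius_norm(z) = 0.84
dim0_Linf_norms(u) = [5.35, 1.64, 3.4, 0.34]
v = u + z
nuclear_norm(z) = 1.36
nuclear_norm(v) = 11.39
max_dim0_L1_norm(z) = 0.94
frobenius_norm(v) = 7.23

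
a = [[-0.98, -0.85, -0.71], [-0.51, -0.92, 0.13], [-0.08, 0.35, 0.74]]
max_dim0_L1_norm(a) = 2.12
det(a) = 0.58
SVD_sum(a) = [[-0.85, -1.03, -0.59], [-0.52, -0.63, -0.36], [0.29, 0.35, 0.20]] + [[0.04, 0.03, -0.1],[-0.16, -0.14, 0.48],[-0.19, -0.16, 0.55]] + [[-0.17,0.15,-0.01], [0.17,-0.15,0.02], [-0.18,0.16,-0.02]]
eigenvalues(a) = [-1.59, -0.43, 0.85]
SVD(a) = [[-0.82, -0.14, -0.56],[-0.50, 0.65, 0.57],[0.28, 0.75, -0.6]] @ diag([1.7807215300113524, 0.809014365882108, 0.4017792781495842]) @ [[0.58, 0.7, 0.41],[-0.31, -0.27, 0.91],[0.75, -0.66, 0.07]]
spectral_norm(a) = 1.78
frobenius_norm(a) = 2.00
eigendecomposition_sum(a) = [[-0.84,-0.97,-0.2], [-0.66,-0.76,-0.16], [0.07,0.08,0.02]] + [[-0.18, 0.21, -0.13], [0.17, -0.2, 0.13], [-0.06, 0.08, -0.05]] + [[0.04, -0.09, -0.37], [-0.02, 0.04, 0.16], [-0.09, 0.19, 0.77]]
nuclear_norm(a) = 2.99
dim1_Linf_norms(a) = [0.98, 0.92, 0.74]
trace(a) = -1.16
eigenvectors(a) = [[0.79, 0.70, -0.43],[0.61, -0.66, 0.19],[-0.07, 0.25, 0.88]]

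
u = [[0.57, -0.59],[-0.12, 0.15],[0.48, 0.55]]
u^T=[[0.57,-0.12,0.48], [-0.59,0.15,0.55]]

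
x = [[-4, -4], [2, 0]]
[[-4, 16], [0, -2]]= x@[[0, -1], [1, -3]]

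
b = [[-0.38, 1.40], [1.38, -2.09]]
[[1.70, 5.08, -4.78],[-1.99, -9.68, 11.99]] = b@[[0.66,-2.58,5.98], [1.39,2.93,-1.79]]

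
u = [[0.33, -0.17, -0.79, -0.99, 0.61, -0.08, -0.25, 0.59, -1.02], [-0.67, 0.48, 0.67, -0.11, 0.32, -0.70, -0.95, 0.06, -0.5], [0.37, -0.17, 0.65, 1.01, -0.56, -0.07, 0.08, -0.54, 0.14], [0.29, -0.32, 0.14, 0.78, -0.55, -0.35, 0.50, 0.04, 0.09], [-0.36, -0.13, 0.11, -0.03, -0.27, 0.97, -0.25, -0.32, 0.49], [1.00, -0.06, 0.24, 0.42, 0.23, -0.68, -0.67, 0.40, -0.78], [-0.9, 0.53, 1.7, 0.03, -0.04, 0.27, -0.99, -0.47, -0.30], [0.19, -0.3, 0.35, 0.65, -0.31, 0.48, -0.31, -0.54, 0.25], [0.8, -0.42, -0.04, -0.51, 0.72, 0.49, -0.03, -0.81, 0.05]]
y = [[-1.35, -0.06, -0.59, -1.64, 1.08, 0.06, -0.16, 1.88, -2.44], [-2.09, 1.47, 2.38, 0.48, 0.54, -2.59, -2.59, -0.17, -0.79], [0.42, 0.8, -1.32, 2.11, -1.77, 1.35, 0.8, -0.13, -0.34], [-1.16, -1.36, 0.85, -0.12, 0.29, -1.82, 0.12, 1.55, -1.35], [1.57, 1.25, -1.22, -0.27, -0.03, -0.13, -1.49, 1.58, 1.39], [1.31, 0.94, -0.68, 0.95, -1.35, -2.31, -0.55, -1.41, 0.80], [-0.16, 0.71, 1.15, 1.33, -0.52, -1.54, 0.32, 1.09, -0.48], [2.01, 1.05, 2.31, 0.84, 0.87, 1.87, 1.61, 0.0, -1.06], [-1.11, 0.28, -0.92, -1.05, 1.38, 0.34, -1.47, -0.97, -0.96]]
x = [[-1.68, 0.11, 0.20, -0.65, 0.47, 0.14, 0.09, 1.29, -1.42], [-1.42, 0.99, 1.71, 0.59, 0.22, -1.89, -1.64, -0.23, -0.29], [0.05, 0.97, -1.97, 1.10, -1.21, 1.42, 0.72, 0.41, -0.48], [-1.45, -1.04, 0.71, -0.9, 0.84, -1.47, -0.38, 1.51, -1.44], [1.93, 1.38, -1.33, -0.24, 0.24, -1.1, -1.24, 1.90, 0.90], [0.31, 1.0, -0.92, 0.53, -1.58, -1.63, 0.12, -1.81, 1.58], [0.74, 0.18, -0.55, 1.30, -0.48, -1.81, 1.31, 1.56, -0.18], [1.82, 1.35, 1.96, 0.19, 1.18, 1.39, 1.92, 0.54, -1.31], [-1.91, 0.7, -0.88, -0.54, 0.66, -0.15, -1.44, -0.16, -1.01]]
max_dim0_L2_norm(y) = 4.81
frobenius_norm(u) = 4.90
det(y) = 2666.05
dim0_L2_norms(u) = [1.84, 0.98, 2.14, 1.87, 1.35, 1.6, 1.68, 1.44, 1.52]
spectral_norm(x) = 5.61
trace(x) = -4.11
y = x + u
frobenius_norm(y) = 11.37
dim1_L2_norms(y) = [3.94, 5.18, 3.57, 3.4, 3.5, 3.75, 2.79, 4.38, 3.05]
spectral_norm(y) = 6.52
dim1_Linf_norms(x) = [1.68, 1.89, 1.97, 1.51, 1.93, 1.81, 1.81, 1.96, 1.91]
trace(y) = -4.30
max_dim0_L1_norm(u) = 4.91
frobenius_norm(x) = 10.35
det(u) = -0.04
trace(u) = -0.19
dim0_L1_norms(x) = [11.31, 7.72, 10.23, 6.04, 6.88, 11.0, 8.86, 9.41, 8.61]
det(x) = 1091.37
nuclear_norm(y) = 29.20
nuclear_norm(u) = 11.34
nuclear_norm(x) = 26.61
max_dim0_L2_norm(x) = 4.27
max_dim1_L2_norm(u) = 2.31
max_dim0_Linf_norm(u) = 1.7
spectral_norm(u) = 2.94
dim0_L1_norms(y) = [11.18, 7.92, 11.42, 8.79, 7.83, 12.01, 9.11, 8.78, 9.61]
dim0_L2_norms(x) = [4.27, 2.87, 3.86, 2.27, 2.66, 4.11, 3.52, 3.72, 3.24]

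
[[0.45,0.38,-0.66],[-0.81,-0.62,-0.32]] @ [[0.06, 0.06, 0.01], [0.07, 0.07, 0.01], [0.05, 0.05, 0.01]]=[[0.02, 0.02, 0.0], [-0.11, -0.11, -0.02]]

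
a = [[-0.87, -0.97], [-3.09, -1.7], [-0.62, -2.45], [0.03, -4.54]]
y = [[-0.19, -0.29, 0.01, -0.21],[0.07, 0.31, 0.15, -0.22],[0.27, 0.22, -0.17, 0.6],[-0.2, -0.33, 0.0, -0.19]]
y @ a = [[1.05, 1.61], [-1.12, 0.04], [-0.79, -2.94], [1.19, 1.62]]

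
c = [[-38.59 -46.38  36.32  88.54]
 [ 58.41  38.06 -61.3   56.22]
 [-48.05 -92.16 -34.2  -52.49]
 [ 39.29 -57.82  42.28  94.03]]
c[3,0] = 39.29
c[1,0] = 58.41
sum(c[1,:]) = 91.39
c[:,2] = [36.32, -61.3, -34.2, 42.28]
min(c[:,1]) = -92.16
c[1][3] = 56.22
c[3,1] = -57.82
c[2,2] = -34.2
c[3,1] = -57.82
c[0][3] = 88.54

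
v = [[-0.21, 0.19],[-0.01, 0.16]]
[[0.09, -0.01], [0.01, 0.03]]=v@[[-0.38,0.21],[0.03,0.17]]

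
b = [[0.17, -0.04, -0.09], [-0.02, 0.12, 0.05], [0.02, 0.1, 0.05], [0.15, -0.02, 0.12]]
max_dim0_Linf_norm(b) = 0.17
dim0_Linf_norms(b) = [0.17, 0.12, 0.12]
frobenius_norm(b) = 0.33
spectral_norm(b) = 0.24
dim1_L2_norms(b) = [0.2, 0.13, 0.11, 0.19]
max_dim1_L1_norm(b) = 0.3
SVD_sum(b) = [[0.17, -0.06, -0.01], [-0.06, 0.02, 0.00], [-0.02, 0.01, 0.00], [0.13, -0.05, -0.01]] + [[-0.01,-0.03,-0.04], [0.03,0.06,0.08], [0.03,0.06,0.08], [0.03,0.07,0.09]] + [[0.02,0.05,-0.04], [0.01,0.04,-0.03], [0.01,0.03,-0.03], [-0.01,-0.04,0.04]]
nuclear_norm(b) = 0.54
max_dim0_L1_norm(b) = 0.36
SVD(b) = [[-0.76, 0.24, 0.6], [0.27, -0.53, 0.46], [0.08, -0.53, 0.41], [-0.59, -0.62, -0.51]] @ diag([0.2362939676484073, 0.19425118696669386, 0.11194479539042447]) @ [[-0.93, 0.35, 0.06],  [-0.27, -0.58, -0.77],  [0.23, 0.73, -0.64]]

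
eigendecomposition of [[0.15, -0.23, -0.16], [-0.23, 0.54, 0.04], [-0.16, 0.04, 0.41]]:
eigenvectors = [[-0.88, -0.46, -0.12], [-0.35, 0.81, -0.47], [-0.31, 0.38, 0.87]]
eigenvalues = [0.0, 0.69, 0.41]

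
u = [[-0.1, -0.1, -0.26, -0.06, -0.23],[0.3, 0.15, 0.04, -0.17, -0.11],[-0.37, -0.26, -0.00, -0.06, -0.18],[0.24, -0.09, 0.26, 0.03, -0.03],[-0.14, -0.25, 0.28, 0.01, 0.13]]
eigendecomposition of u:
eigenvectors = [[(0.25-0.36j), (0.25+0.36j), 0.32+0.00j, (0.3+0j), (-0.42+0j)], [(-0.44-0.08j), (-0.44+0.08j), 0.54+0.00j, -0.61+0.00j, 0.58+0.00j], [(0.19-0.43j), 0.19+0.43j, -0.26+0.00j, (-0.46+0j), 0.33+0.00j], [-0.56+0.00j, (-0.56-0j), -0.04+0.00j, (-0.13+0j), (-0.61+0j)], [-0.24-0.09j, (-0.24+0.09j), (-0.73+0j), (0.56+0j), (-0.03+0j)]]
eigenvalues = [(-0.25+0.34j), (-0.25-0.34j), (0.47+0j), (0.1+0j), (0.14+0j)]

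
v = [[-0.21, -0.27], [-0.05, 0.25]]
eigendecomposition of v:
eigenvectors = [[-0.99, 0.48], [-0.1, -0.87]]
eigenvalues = [-0.24, 0.28]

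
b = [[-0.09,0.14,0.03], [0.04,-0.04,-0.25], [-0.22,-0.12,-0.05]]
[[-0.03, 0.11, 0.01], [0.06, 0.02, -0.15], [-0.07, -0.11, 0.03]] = b @ [[0.35, 0.06, -0.19], [0.06, 0.85, -0.19], [-0.19, -0.19, 0.60]]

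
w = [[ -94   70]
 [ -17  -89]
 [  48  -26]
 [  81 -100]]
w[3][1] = -100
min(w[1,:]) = -89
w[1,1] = -89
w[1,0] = -17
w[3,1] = -100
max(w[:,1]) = 70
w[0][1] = 70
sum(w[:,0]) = 18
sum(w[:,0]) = 18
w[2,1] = -26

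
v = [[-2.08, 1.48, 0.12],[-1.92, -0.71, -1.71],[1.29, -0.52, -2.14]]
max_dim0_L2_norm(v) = 3.11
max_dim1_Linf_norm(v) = 2.14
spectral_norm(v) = 3.25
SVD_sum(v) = [[-2.22,0.87,0.52], [-1.03,0.4,0.24], [1.65,-0.65,-0.39]] + [[-0.05, -0.04, -0.13],[-0.76, -0.66, -2.14],[-0.53, -0.46, -1.51]] + [[0.19, 0.65, -0.27], [-0.14, -0.46, 0.19], [0.17, 0.59, -0.24]]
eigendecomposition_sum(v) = [[-0.79+0.43j, (0.44+0.48j), -0.57+0.11j], [-1.08-0.56j, (-0.21+0.86j), -0.55-0.55j], [(0.21+0.44j), (0.27-0.22j), 0.04+0.31j]] + [[-0.79-0.43j, (0.44-0.48j), (-0.57-0.11j)], [-1.08+0.56j, (-0.21-0.86j), (-0.55+0.55j)], [0.21-0.44j, 0.27+0.22j, 0.04-0.31j]] + [[(-0.5-0j), (0.6+0j), 1.25+0.00j],  [0.24+0.00j, -0.29-0.00j, -0.61-0.00j],  [(0.88+0j), (-1.07-0j), (-2.22-0j)]]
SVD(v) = [[-0.75, -0.05, 0.66], [-0.35, -0.82, -0.46], [0.56, -0.58, 0.6]] @ diag([3.2477775088384098, 2.8952042080748743, 1.1088885636658445]) @ [[0.91, -0.36, -0.21], [0.32, 0.28, 0.91], [0.26, 0.89, -0.37]]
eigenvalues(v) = [(-0.96+1.59j), (-0.96-1.59j), (-3.01+0j)]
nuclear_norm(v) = 7.25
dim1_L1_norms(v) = [3.68, 4.34, 3.95]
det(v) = -10.43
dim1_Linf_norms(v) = [2.08, 1.92, 2.14]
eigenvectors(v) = [[-0.32+0.47j, (-0.32-0.47j), -0.48+0.00j], [-0.77+0.00j, -0.77-0.00j, 0.23+0.00j], [(0.24+0.19j), 0.24-0.19j, (0.85+0j)]]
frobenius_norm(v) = 4.49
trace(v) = -4.93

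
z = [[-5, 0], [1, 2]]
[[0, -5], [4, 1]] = z @ [[0, 1], [2, 0]]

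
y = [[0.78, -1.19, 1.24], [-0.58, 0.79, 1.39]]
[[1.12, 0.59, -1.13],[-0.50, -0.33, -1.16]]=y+[[0.34, 1.78, -2.37], [0.08, -1.12, -2.55]]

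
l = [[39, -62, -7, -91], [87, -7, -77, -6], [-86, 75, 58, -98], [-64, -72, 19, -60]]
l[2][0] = -86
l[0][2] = -7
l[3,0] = -64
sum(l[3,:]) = -177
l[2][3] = -98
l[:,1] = [-62, -7, 75, -72]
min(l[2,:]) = -98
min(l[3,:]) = -72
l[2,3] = -98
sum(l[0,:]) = -121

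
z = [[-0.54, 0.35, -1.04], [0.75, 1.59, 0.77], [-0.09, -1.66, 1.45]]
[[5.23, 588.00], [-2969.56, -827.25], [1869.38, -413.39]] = z @ [[4.89, -254.47], [-1604.75, -163.75], [-547.63, -488.36]]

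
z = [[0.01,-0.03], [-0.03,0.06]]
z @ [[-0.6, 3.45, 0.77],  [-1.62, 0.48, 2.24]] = [[0.04, 0.02, -0.06], [-0.08, -0.07, 0.11]]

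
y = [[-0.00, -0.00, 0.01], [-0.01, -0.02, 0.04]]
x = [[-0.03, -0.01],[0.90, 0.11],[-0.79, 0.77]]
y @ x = [[-0.01, 0.01], [-0.05, 0.03]]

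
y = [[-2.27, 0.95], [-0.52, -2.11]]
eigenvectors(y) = [[0.80+0.00j, (0.8-0j)], [0.07+0.59j, (0.07-0.59j)]]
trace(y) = -4.38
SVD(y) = [[-0.90, 0.43], [0.43, 0.9]] @ diag([2.539450095724421, 2.080647305846243]) @ [[0.72, -0.7], [-0.70, -0.72]]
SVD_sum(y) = [[-1.65, 1.59], [0.79, -0.76]] + [[-0.62, -0.64], [-1.31, -1.35]]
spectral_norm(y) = 2.54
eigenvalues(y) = [(-2.19+0.7j), (-2.19-0.7j)]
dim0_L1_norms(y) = [2.79, 3.06]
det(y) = 5.28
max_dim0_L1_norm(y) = 3.06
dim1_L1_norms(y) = [3.22, 2.63]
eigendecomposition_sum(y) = [[(-1.14+0.22j), (0.48+1.49j)],[-0.26-0.82j, -1.06+0.47j]] + [[(-1.14-0.22j),0.48-1.49j], [-0.26+0.82j,-1.06-0.47j]]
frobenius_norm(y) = 3.28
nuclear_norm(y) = 4.62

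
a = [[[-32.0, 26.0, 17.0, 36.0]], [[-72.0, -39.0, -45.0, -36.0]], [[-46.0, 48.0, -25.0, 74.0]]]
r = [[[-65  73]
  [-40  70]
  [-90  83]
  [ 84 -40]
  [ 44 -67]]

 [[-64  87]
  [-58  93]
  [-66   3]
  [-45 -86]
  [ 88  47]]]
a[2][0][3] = 74.0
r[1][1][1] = 93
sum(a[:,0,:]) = -94.0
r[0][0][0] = -65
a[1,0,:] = [-72.0, -39.0, -45.0, -36.0]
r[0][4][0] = 44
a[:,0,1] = [26.0, -39.0, 48.0]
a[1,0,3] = -36.0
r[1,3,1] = -86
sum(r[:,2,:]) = -70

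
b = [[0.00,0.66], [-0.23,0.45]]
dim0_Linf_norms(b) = [0.23, 0.66]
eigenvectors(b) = [[(0.86+0j), 0.86-0.00j],[(0.29+0.42j), (0.29-0.42j)]]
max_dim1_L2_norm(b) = 0.66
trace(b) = 0.45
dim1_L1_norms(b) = [0.66, 0.68]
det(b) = 0.15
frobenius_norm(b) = 0.83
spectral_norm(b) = 0.81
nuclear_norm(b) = 1.00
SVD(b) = [[0.80, 0.6], [0.6, -0.8]] @ diag([0.809855498954488, 0.18744084617067075]) @ [[-0.17, 0.99],[0.99, 0.17]]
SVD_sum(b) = [[-0.11, 0.64], [-0.08, 0.48]] + [[0.11,0.02], [-0.15,-0.03]]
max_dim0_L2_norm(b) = 0.8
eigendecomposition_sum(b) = [[0.00+0.24j, 0.33-0.23j],[-0.12+0.08j, (0.22+0.08j)]] + [[(-0-0.24j), (0.33+0.23j)], [-0.12-0.08j, 0.22-0.08j]]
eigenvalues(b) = [(0.22+0.32j), (0.22-0.32j)]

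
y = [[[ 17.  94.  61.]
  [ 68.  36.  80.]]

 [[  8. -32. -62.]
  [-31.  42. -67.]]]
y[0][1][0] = 68.0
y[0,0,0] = 17.0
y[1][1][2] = -67.0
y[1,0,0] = 8.0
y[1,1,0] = -31.0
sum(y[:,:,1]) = 140.0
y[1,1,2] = -67.0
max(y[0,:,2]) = 80.0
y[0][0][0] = 17.0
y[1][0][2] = -62.0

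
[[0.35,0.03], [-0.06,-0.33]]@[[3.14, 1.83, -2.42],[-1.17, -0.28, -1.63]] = [[1.06,0.63,-0.90],[0.2,-0.02,0.68]]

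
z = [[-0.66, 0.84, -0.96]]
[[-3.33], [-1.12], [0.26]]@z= [[2.2,-2.80,3.2], [0.74,-0.94,1.08], [-0.17,0.22,-0.25]]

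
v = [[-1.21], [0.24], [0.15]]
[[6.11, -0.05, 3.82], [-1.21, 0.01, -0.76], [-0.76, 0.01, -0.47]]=v @ [[-5.05, 0.04, -3.16]]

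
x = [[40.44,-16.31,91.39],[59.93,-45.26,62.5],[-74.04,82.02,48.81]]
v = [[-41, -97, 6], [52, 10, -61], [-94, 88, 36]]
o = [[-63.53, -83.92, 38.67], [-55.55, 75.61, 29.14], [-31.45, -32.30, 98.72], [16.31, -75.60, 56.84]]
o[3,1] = -75.6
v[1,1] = 10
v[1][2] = -61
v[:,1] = [-97, 10, 88]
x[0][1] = -16.31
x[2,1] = 82.02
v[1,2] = -61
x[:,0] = [40.44, 59.93, -74.04]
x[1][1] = -45.26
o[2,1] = -32.3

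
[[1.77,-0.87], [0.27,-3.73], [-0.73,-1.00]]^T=[[1.77,0.27,-0.73], [-0.87,-3.73,-1.0]]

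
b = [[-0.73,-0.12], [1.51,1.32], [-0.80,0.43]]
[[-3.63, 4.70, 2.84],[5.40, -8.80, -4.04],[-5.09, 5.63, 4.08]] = b@ [[5.30, -6.58, -4.18], [-1.97, 0.86, 1.72]]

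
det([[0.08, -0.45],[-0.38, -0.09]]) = -0.178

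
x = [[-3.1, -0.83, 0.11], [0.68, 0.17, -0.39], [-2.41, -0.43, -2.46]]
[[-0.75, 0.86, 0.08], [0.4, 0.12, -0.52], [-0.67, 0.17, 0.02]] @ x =[[2.72, 0.73, -0.61], [0.09, -0.09, 1.28], [2.14, 0.58, -0.19]]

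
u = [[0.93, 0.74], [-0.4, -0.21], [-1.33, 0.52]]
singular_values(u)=[1.67, 0.93]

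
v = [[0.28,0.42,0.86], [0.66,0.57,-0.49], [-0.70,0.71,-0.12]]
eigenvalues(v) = [(-0.14+0.99j), (-0.14-0.99j), (1+0j)]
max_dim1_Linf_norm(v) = 0.86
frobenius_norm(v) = 1.73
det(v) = 1.00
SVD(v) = [[-0.04, -0.38, 0.92],[0.17, -0.91, -0.37],[0.99, 0.14, 0.1]] @ diag([1.0043865409076087, 1.0007635123401315, 0.9965842005632505]) @ [[-0.59, 0.78, -0.23], [-0.81, -0.58, 0.10], [-0.05, 0.25, 0.97]]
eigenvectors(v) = [[0.05+0.56j,(0.05-0.56j),0.60+0.00j],[(0.07-0.43j),0.07+0.43j,(0.79+0j)],[-0.70+0.00j,-0.70-0.00j,(0.12+0j)]]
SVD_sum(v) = [[0.02, -0.03, 0.01],[-0.10, 0.13, -0.04],[-0.58, 0.77, -0.23]] + [[0.31, 0.22, -0.04], [0.74, 0.53, -0.10], [-0.12, -0.08, 0.01]] + [[-0.05, 0.23, 0.89], [0.02, -0.09, -0.36], [-0.0, 0.02, 0.09]]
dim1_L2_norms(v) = [1.0, 1.0, 1.0]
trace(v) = 0.73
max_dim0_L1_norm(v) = 1.7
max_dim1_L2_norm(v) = 1.0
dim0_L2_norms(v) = [1.0, 1.0, 1.0]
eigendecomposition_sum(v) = [[-0.04+0.31j,(-0.03-0.24j),0.39+0.02j], [(0.09-0.23j),(-0.03+0.19j),(-0.29-0.09j)], [-0.39-0.09j,0.31-0.01j,-0.07+0.49j]] + [[(-0.04-0.31j), (-0.03+0.24j), 0.39-0.02j], [0.09+0.23j, (-0.03-0.19j), (-0.29+0.09j)], [(-0.39+0.09j), 0.31+0.01j, -0.07-0.49j]] + [[0.37-0.00j, 0.48+0.00j, (0.07+0j)],[0.48-0.00j, 0.62+0.00j, (0.09+0j)],[0.07-0.00j, (0.1+0j), 0.01+0.00j]]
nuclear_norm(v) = 3.00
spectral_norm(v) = 1.00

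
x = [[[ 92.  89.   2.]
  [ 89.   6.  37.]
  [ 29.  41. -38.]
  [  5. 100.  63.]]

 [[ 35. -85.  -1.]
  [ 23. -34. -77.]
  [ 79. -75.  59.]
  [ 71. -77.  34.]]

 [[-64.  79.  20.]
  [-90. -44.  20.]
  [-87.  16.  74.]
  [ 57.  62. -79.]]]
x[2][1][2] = 20.0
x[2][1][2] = 20.0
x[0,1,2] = 37.0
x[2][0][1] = 79.0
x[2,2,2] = 74.0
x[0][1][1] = 6.0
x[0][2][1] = 41.0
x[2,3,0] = 57.0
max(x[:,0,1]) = 89.0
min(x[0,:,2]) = -38.0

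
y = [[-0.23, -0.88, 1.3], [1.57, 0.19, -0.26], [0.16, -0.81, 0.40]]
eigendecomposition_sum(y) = [[(-0.17+0j), 0.03-0.00j, 0.22-0.00j], [(0.42-0j), -0.07+0.00j, -0.53+0.00j], [(0.35-0j), (-0.05+0j), -0.43+0.00j]] + [[-0.03+0.52j, -0.45+0.23j, (0.54-0.02j)], [(0.57+0.18j), (0.13+0.57j), (0.13-0.6j)], [-0.09+0.40j, -0.38+0.11j, 0.42+0.06j]] + [[-0.03-0.52j,-0.45-0.23j,0.54+0.02j], [(0.57-0.18j),0.13-0.57j,(0.13+0.6j)], [-0.09-0.40j,-0.38-0.11j,0.42-0.06j]]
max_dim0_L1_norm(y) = 1.96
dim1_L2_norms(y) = [1.59, 1.6, 0.92]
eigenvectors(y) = [[0.30+0.00j, (-0.14-0.57j), (-0.14+0.57j)], [-0.74+0.00j, (-0.67+0j), -0.67-0.00j], [-0.60+0.00j, -0.03-0.45j, -0.03+0.45j]]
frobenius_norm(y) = 2.43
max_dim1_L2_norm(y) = 1.6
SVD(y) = [[-0.75, -0.44, -0.49], [0.58, -0.80, -0.17], [-0.32, -0.42, 0.85]] @ diag([1.921390316107115, 1.4444808991415339, 0.38643781541803685]) @ [[0.54, 0.53, -0.65], [-0.84, 0.40, -0.37], [-0.06, -0.75, -0.66]]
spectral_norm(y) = 1.92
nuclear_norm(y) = 3.75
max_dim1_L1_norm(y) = 2.41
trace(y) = 0.36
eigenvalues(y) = [(-0.67+0j), (0.52+1.15j), (0.52-1.15j)]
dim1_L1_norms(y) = [2.41, 2.02, 1.37]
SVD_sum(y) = [[-0.78, -0.77, 0.94], [0.60, 0.60, -0.73], [-0.33, -0.32, 0.40]] + [[0.53, -0.25, 0.23],  [0.97, -0.46, 0.42],  [0.51, -0.24, 0.22]] + [[0.01, 0.14, 0.13], [0.00, 0.05, 0.04], [-0.02, -0.25, -0.22]]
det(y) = -1.07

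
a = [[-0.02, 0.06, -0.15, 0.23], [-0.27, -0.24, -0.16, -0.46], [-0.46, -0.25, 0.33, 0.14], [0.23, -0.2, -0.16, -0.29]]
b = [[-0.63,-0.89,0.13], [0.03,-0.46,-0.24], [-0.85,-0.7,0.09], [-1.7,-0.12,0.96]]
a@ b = [[-0.25,0.07,0.19], [1.08,0.52,-0.43], [-0.24,0.28,0.16], [0.48,0.03,-0.21]]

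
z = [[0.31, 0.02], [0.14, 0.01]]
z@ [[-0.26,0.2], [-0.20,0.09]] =[[-0.08, 0.06], [-0.04, 0.03]]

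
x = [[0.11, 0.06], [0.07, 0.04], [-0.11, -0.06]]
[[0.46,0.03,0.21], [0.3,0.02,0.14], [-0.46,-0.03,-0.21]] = x @[[2.8,0.21,1.27], [2.57,0.19,1.17]]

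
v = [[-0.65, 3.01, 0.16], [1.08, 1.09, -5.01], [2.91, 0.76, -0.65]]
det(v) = -44.161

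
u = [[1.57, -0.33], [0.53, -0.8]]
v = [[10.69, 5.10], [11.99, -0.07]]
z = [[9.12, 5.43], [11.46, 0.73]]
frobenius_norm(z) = 15.64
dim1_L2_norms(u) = [1.6, 0.96]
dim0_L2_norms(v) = [16.06, 5.1]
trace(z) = 9.85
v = u + z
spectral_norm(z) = 15.20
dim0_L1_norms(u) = [2.1, 1.13]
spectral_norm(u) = 1.77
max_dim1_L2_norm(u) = 1.6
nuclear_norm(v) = 20.20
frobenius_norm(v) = 16.85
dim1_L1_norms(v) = [15.79, 12.06]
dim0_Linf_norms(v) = [11.99, 5.1]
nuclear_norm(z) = 18.86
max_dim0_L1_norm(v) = 22.68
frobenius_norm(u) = 1.87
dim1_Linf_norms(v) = [10.69, 11.99]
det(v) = -61.90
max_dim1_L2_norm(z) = 11.48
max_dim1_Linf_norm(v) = 11.99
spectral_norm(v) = 16.43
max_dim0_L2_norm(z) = 14.65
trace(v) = 10.62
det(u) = -1.08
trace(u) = 0.77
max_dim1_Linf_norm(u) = 1.57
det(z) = -55.57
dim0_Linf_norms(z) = [11.46, 5.43]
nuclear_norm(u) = 2.38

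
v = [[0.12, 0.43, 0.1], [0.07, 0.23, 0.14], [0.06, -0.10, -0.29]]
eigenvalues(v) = [0.36, -0.04, -0.26]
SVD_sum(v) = [[0.08, 0.39, 0.2], [0.05, 0.24, 0.13], [-0.04, -0.18, -0.09]] + [[0.05, 0.04, -0.10], [-0.0, -0.00, 0.01], [0.09, 0.08, -0.2]] + [[-0.01,0.0,-0.0], [0.02,-0.01,0.01], [0.01,-0.0,0.00]]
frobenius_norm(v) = 0.62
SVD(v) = [[-0.79, 0.44, -0.43], [-0.49, -0.04, 0.87], [0.37, 0.90, 0.25]] @ diag([0.5617579069639882, 0.2609729442331825, 0.026854726617549358]) @ [[-0.19, -0.87, -0.45],[0.40, 0.35, -0.85],[0.90, -0.34, 0.28]]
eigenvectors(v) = [[-0.88,-0.84,0.07], [-0.48,0.4,-0.29], [-0.01,-0.37,0.96]]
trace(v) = 0.06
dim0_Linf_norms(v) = [0.12, 0.43, 0.29]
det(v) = 0.00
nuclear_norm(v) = 0.85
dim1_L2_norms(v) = [0.46, 0.28, 0.31]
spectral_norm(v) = 0.56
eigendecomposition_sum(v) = [[0.14, 0.39, 0.11], [0.08, 0.22, 0.06], [0.00, 0.0, 0.00]] + [[-0.03, 0.05, 0.02], [0.01, -0.02, -0.01], [-0.01, 0.02, 0.01]] + [[0.01, -0.01, -0.02],[-0.02, 0.04, 0.09],[0.07, -0.12, -0.30]]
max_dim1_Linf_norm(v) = 0.43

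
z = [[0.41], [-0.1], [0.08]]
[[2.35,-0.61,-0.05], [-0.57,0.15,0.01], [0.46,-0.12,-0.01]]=z @ [[5.74,  -1.49,  -0.12]]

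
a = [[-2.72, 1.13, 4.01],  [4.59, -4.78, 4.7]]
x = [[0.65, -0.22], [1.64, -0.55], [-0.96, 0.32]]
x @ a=[[-2.78,1.79,1.57], [-6.99,4.48,3.99], [4.08,-2.61,-2.35]]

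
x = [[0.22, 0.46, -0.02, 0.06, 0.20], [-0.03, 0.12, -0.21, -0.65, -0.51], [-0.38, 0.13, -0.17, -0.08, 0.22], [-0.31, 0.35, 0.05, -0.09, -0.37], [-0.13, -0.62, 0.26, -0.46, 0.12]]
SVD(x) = [[-0.4,0.21,-0.15,0.68,0.56], [0.62,0.62,-0.28,0.32,-0.25], [-0.01,0.09,0.87,0.39,-0.28], [0.10,0.54,0.35,-0.5,0.56], [0.67,-0.52,0.13,0.20,0.48]] @ diag([0.9843866921062088, 0.9330474158126034, 0.5215718583621931, 0.4126173539568467, 0.26479251505259255]) @ [[-0.23, -0.50, 0.06, -0.75, -0.36],[-0.11, 0.75, -0.28, -0.22, -0.55],[-0.92, 0.11, -0.07, 0.03, 0.36],[0.29, 0.25, -0.29, -0.59, 0.65],[0.00, 0.35, 0.91, -0.2, 0.09]]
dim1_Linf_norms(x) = [0.46, 0.65, 0.38, 0.37, 0.62]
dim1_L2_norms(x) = [0.55, 0.86, 0.49, 0.61, 0.83]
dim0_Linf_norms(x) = [0.38, 0.62, 0.26, 0.65, 0.51]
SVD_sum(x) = [[0.09, 0.2, -0.02, 0.3, 0.14], [-0.14, -0.30, 0.04, -0.46, -0.22], [0.0, 0.00, -0.0, 0.01, 0.00], [-0.02, -0.05, 0.01, -0.07, -0.04], [-0.15, -0.33, 0.04, -0.50, -0.24]] + [[-0.02, 0.15, -0.05, -0.04, -0.11], [-0.07, 0.43, -0.16, -0.13, -0.32], [-0.01, 0.06, -0.02, -0.02, -0.05], [-0.06, 0.38, -0.14, -0.11, -0.28], [0.06, -0.36, 0.13, 0.11, 0.27]] + [[0.07, -0.01, 0.01, -0.00, -0.03],[0.13, -0.02, 0.01, -0.0, -0.05],[-0.42, 0.05, -0.03, 0.01, 0.16],[-0.17, 0.02, -0.01, 0.00, 0.07],[-0.06, 0.01, -0.0, 0.00, 0.02]] + [[0.08, 0.07, -0.08, -0.16, 0.18], [0.04, 0.03, -0.04, -0.08, 0.09], [0.05, 0.04, -0.05, -0.09, 0.11], [-0.06, -0.05, 0.06, 0.12, -0.14], [0.02, 0.02, -0.02, -0.05, 0.05]] + [[0.00, 0.05, 0.13, -0.03, 0.01], [-0.0, -0.02, -0.06, 0.01, -0.01], [-0.00, -0.03, -0.07, 0.02, -0.01], [0.00, 0.05, 0.14, -0.03, 0.01], [0.00, 0.04, 0.12, -0.03, 0.01]]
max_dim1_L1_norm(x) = 1.59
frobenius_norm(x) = 1.53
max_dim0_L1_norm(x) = 1.68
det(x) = -0.05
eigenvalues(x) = [(0.65+0j), (0.52+0j), (-0.21+0.49j), (-0.21-0.49j), (-0.54+0j)]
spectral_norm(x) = 0.98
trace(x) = 0.20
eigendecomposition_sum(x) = [[(-0.05-0j), (-0.06+0j), (0.03-0j), 0.03-0.00j, 0.04-0.00j], [(0.23+0j), (0.28-0j), -0.13+0.00j, (-0.11+0j), (-0.16+0j)], [-0.21-0.00j, -0.25+0.00j, 0.12-0.00j, 0.10-0.00j, 0.14-0.00j], [0.52+0.00j, 0.63-0.00j, (-0.31+0j), -0.26+0.00j, -0.36+0.00j], [-0.81-0.00j, -0.98+0.00j, 0.47-0.00j, 0.40-0.00j, 0.56-0.00j]] + [[(0.33+0j),0.24-0.00j,(-0.11+0j),-0.18+0.00j,-0.04+0.00j],[-0.03-0.00j,(-0.02+0j),(0.01-0j),(0.02+0j),0.00+0.00j],[0.13+0.00j,(0.1-0j),(-0.05+0j),(-0.07+0j),-0.02+0.00j],[(-0.64-0j),-0.48+0.00j,0.22-0.00j,0.36+0.00j,0.08+0.00j],[0.76+0.00j,(0.57-0j),(-0.26+0j),(-0.43+0j),(-0.1+0j)]] + [[(-0.05+0.14j), 0.12-0.04j, (0.09+0.03j), 0.02+0.20j, (0.03+0.1j)], [(-0.09-0.15j), (-0.05+0.14j), (-0.09+0.06j), (-0.2-0.13j), -0.12-0.05j], [-0.20-0.01j, 0.10+0.15j, 0.00+0.13j, -0.26+0.11j, (-0.13+0.08j)], [(-0.09+0.08j), 0.10+0.02j, 0.05+0.05j, -0.07+0.15j, -0.02+0.08j], [(-0-0.11j), -0.07+0.06j, (-0.07+0j), (-0.06-0.13j), (-0.04-0.06j)]] + [[(-0.05-0.14j), 0.12+0.04j, (0.09-0.03j), 0.02-0.20j, (0.03-0.1j)], [-0.09+0.15j, (-0.05-0.14j), (-0.09-0.06j), (-0.2+0.13j), (-0.12+0.05j)], [(-0.2+0.01j), (0.1-0.15j), -0.13j, -0.26-0.11j, -0.13-0.08j], [-0.09-0.08j, 0.10-0.02j, (0.05-0.05j), (-0.07-0.15j), (-0.02-0.08j)], [(-0+0.11j), -0.07-0.06j, (-0.07-0j), (-0.06+0.13j), (-0.04+0.06j)]] + [[(0.05+0j), 0.04-0.00j, (-0.11-0j), 0.19+0.00j, 0.15+0.00j], [(-0.04-0j), -0.03+0.00j, (0.09+0j), (-0.15-0j), -0.12-0.00j], [0.11+0.00j, 0.08-0.00j, -0.25-0.00j, 0.41+0.00j, 0.35+0.00j], [(-0.01-0j), -0.01+0.00j, 0.03+0.00j, (-0.05-0j), (-0.04-0j)], [(-0.08-0j), (-0.06+0j), 0.18+0.00j, (-0.3-0j), (-0.25-0j)]]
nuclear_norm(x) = 3.12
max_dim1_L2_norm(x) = 0.86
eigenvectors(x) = [[-0.05+0.00j, -0.31+0.00j, -0.13+0.40j, (-0.13-0.4j), -0.33+0.00j],[0.22+0.00j, 0.03+0.00j, -0.29-0.41j, (-0.29+0.41j), (0.26+0j)],[-0.21+0.00j, -0.12+0.00j, (-0.59+0j), -0.59-0.00j, -0.73+0.00j],[(0.51+0j), (0.6+0j), -0.25+0.24j, -0.25-0.24j, 0.09+0.00j],[(-0.8+0j), -0.72+0.00j, (-0.02-0.31j), (-0.02+0.31j), (0.53+0j)]]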